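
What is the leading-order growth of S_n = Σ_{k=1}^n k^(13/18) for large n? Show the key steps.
S_n ~ (18/31) · n^(31/18)

Integral comparison: Σ_{k=1}^n k^(13/18) = ∫_0^n x^(13/18) dx + O(n^(13/18)). The integral is n^(1 + 13/18) / (1 + 13/18) = n^((13+18)/18) / ((13+18)/18) = (18/31) · n^(31/18).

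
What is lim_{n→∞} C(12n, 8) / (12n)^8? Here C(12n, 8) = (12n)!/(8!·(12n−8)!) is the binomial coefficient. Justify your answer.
lim = 1/8! = 1/40320

With N = 12n → ∞: C(N, 8) / N^8 = [N(N−1)…(N−7)] / (8! · N^8) = (1/8!) · 1 · (1 − 1/(12n)) · … · (1 − 7/(12n)). Each factor → 1 as N → ∞, so the limit is 1/8! = 1/40320.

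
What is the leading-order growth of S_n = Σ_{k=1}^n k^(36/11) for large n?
S_n ~ (11/47) · n^(47/11)

Integral comparison: Σ_{k=1}^n k^(36/11) = ∫_0^n x^(36/11) dx + O(n^(36/11)). The integral is n^(1 + 36/11) / (1 + 36/11) = n^((36+11)/11) / ((36+11)/11) = (11/47) · n^(47/11).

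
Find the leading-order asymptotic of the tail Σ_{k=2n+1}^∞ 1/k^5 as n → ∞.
Σ_{k>2n} 1/k^5 ~ 1/(4 · (2n)^4)

Compare to the integral: ∫_{2n}^∞ x^(−5) dx = [−x^(−4)/4]_{2n}^∞ = 1/((5−1)·(2n)^4). Euler-Maclaurin then gives
  Σ_{k>2n} 1/k^5 = ∫_{2n}^∞ dx/x^5 − 1/(2·(2n)^5) + O(1/(2n)^6).
(Equivalently this is ζ(5) − Σ_{k≤2n} 1/k^5.)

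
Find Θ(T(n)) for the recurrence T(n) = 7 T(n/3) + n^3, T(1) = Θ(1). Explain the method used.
T(n) = Θ(n^3)

log_3 7 ≈ 1.771. f(n) = n^3 dominates n^(log_3 7) since 3 > 1.771, and the regularity condition a·f(n/b) = 7·(n/3)^3 = (7/27)·n^3 ≤ c·f(n) holds with c = 7/27 ≈ 0.259 < 1. So this is Case 3: T(n) = Θ(f(n)) = Θ(n^3).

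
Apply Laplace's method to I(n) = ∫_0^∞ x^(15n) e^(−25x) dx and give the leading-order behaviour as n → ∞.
I(n) ~ (sqrt(2π·15n) / 25) · (15n/(25e))^(15n)

Write the integrand as exp(15n ln x − 25x) and set f(x) = 15n ln x − 25x. Then f'(x) = 15n/x − 25 = 0 at x* = 15n/25, and f''(x*) = −15n/x*^2 = −25^2/(15n). Laplace's method (interior maximum) gives
  I(n) ~ e^(f(x*)) · sqrt(2π / |f''(x*)|)
        = exp(15n ln(15n/25) − 15n) · sqrt(2π · 15n / 25^2)
        = (15n/25)^(15n) e^(−15n) · sqrt(2π·15n) / 25
        = (sqrt(2π·15n) / 25) · (15n/(25e))^(15n).
This matches Γ(15n+1)/25^(15n+1) with Stirling applied to Γ.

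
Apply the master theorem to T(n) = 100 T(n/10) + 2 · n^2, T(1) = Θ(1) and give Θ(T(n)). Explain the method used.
T(n) = Θ(n^2 log n)

log_10 100 = 2, and f(n) = 2 · n^2 = Θ(n^(log_10 100)). This is Case 2 of the master theorem: T(n) = Θ(f(n) · log n) = Θ(n^2 log n).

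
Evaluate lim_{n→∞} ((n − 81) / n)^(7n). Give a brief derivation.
lim = e^(−567)

Rewrite as (1 − 81/n)^(7n). By the standard limit (1 + x/n)^n → e^x, we have (1 − 81/n)^n → e^(−81), and raising to the 7th power gives e^(−567).
More precisely, ln[(1 − 81/n)^(7n)] = 7n · ln(1 − 81/n) = 7n · (-81/n + O(1/n^2)) = -567 + O(1/n) → -567.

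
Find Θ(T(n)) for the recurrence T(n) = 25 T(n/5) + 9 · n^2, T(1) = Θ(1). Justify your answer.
T(n) = Θ(n^2 log n)

log_5 25 = 2, and f(n) = 9 · n^2 = Θ(n^(log_5 25)). This is Case 2 of the master theorem: T(n) = Θ(f(n) · log n) = Θ(n^2 log n).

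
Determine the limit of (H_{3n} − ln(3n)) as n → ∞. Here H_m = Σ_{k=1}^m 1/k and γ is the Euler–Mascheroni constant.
lim = γ

By Euler-Maclaurin, H_m = ln m + γ + O(1/m). So
  H_{3n} − ln(3n) = ln(3n) + γ − ln(3n) + O(1/n)
                       = ln(3/3) + γ + O(1/n).
Hence the limit is γ (since ln 1 = 0).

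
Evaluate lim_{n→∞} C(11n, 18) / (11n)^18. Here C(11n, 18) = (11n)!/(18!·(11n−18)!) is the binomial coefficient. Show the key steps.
lim = 1/18! = 1/6402373705728000

With N = 11n → ∞: C(N, 18) / N^18 = [N(N−1)…(N−17)] / (18! · N^18) = (1/18!) · 1 · (1 − 1/(11n)) · … · (1 − 17/(11n)). Each factor → 1 as N → ∞, so the limit is 1/18! = 1/6402373705728000.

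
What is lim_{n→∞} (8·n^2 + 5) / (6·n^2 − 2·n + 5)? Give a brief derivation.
lim = 8/6 = 4/3

For large n the leading n^2 terms dominate both numerator and denominator. Dividing top and bottom by n^2, every other term tends to 0, leaving 8/6 = 4/3.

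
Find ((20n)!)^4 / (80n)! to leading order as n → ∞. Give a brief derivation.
((20n)!)^4/(80n)! ~ ((2π·20n)^(3/2) / 2) · 4^(−4·20n)  →  0

Write N = 20n. Stirling: N! ~ sqrt(2π N)(N/e)^N and (4N)! ~ sqrt(2π·4N)·(4N/e)^(4N).
  (N!)^4/(4N)! ~ (2π N)^(4/2) (N/e)^(4N) / [sqrt(2π·4N) (4N/e)^(4N)]
     = (2π N)^(4/2) / sqrt(2π·4N) · (N/(4N))^(4N)
     = (2π N)^((4−1)/2) / 2 · 4^(−4N).
Since 4^4 > 1, the factor 4^(−4N) decays exponentially, so the ratio → 0. Substituting N = 20n gives the stated form.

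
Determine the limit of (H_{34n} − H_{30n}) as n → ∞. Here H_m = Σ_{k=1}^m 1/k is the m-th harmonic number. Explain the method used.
lim = ln(34/30) = ln(17/15)

Euler-Maclaurin gives H_m = ln m + γ + 1/(2m) + O(1/m^2). The γ and O(1/m) terms cancel in the difference:
  H_{34n} − H_{30n} = ln(34n) − ln(30n) + O(1/n) = ln(34/30) + O(1/n).
Hence the limit is ln(34/30) = ln(17/15).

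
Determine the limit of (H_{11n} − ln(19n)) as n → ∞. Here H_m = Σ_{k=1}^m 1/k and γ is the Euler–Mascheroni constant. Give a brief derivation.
lim = ln(11/19) + γ

By Euler-Maclaurin, H_m = ln m + γ + O(1/m). So
  H_{11n} − ln(19n) = ln(11n) + γ − ln(19n) + O(1/n)
                       = ln(11/19) + γ + O(1/n).
Hence the limit is ln(11/19) + γ.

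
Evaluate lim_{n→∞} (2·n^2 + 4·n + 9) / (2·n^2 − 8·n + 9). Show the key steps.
lim = 2/2 = 1

For large n the leading n^2 terms dominate both numerator and denominator. Dividing top and bottom by n^2, every other term tends to 0, leaving 2/2 = 1.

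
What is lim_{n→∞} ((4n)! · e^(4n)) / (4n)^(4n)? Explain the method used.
lim = ∞

Stirling: (4n)! ~ sqrt(2π·4n) · (4n/e)^(4n). Hence
  (4n)! · e^(4n) / (4n)^(4n) ~ sqrt(2π·4n) = sqrt(2π·4) · sqrt(n) → ∞.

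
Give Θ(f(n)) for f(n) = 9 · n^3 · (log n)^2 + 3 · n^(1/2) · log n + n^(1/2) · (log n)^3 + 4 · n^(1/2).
f(n) ∈ Θ(n^3 · (log n)^2)

Compare the terms by growth order. For large n, n^a · (log n)^b dominates n^a' · (log n)^b' iff a > a', or (a = a' and b > b'). Ranking the 4 terms shows the dominant one is 9 · n^3 · (log n)^2. Hence f(n) ∈ Θ(n^3 · (log n)^2).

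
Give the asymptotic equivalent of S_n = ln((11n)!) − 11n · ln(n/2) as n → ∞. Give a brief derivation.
S_n ~ 11n · (ln 22 − 1) + O(ln n)

Stirling: ln((11n)!) = 11n ln(11n) − 11n + O(ln n).
  S_n = 11n ln(11n) − 11n − 11n ln(n/2) + O(ln n)
      = 11n ln(11n) − 11n ln n + 11n ln 2 − 11n + O(ln n)
      = 11n ln 11 + 11n ln 2 − 11n + O(ln n)
      = 11n (ln 22 − 1) + O(ln n).
Numerically ln(22) − 1 ≈ 2.0910.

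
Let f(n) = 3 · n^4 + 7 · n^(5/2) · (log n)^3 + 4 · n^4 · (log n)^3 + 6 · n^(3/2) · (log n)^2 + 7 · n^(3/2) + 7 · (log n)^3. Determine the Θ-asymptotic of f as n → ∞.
f(n) ∈ Θ(n^4 · (log n)^3)

Compare the terms by growth order. For large n, n^a · (log n)^b dominates n^a' · (log n)^b' iff a > a', or (a = a' and b > b'). Ranking the 6 terms shows the dominant one is 4 · n^4 · (log n)^3. Hence f(n) ∈ Θ(n^4 · (log n)^3).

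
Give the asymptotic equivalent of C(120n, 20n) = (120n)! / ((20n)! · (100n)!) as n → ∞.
C(120n, 20n) ~ (46656/3125)^(20n) · sqrt(3/(5π·20n))

Write N = 20n. Apply Stirling to each factorial:
  (6N)! ~ sqrt(2π·6N) · (6N/e)^(6N),
  N! ~ sqrt(2π N) · (N/e)^N,
  (5N)! ~ sqrt(2π·5N) · (5N/e)^(5N).
The exponential factors combine to (6N)^(6N) / (N^N · (5N)^(5N)) = 6^(6N)/5^(5N) = (6^6/5^5)^N = (46656/3125)^N.
The square-root prefactors combine to sqrt(2π·6N) / (sqrt(2π N)·sqrt(2π·5N)) = sqrt(6 / (2π·5·N)) = sqrt(3/(5π·20n)).
Substituting N = 20n: C(120n, 20n) ~ (46656/3125)^(20n) · sqrt(3/(5π·20n)).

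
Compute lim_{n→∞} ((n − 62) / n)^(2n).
lim = e^(−124)

Rewrite as (1 − 62/n)^(2n). By the standard limit (1 + x/n)^n → e^x, we have (1 − 62/n)^n → e^(−62), and raising to the 2nd power gives e^(−124).
More precisely, ln[(1 − 62/n)^(2n)] = 2n · ln(1 − 62/n) = 2n · (-62/n + O(1/n^2)) = -124 + O(1/n) → -124.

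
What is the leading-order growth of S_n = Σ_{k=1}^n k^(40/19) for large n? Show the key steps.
S_n ~ (19/59) · n^(59/19)

Integral comparison: Σ_{k=1}^n k^(40/19) = ∫_0^n x^(40/19) dx + O(n^(40/19)). The integral is n^(1 + 40/19) / (1 + 40/19) = n^((40+19)/19) / ((40+19)/19) = (19/59) · n^(59/19).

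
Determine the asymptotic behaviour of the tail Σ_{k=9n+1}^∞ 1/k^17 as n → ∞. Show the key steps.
Σ_{k>9n} 1/k^17 ~ 1/(16 · (9n)^16)

Compare to the integral: ∫_{9n}^∞ x^(−17) dx = [−x^(−16)/16]_{9n}^∞ = 1/((17−1)·(9n)^16). Euler-Maclaurin then gives
  Σ_{k>9n} 1/k^17 = ∫_{9n}^∞ dx/x^17 − 1/(2·(9n)^17) + O(1/(9n)^18).
(Equivalently this is ζ(17) − Σ_{k≤9n} 1/k^17.)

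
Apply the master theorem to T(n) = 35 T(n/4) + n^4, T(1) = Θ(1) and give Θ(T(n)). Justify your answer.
T(n) = Θ(n^4)

log_4 35 ≈ 2.565. f(n) = n^4 dominates n^(log_4 35) since 4 > 2.565, and the regularity condition a·f(n/b) = 35·(n/4)^4 = (35/256)·n^4 ≤ c·f(n) holds with c = 35/256 ≈ 0.137 < 1. So this is Case 3: T(n) = Θ(f(n)) = Θ(n^4).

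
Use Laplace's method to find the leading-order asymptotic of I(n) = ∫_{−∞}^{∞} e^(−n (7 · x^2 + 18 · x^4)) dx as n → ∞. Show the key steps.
I(n) ~ sqrt(π/(7n))

φ(x) = 7 · x^2 + 18 · x^4 has its unique global minimum at x* = 0 (since φ'(x) = 14x + 72x^3 = 0 only at x = 0 for real x with both coefficients positive, and φ → ∞ as |x| → ∞). At x* = 0, φ(0) = 0 and φ''(0) = 14. Laplace's method then gives
  I(n) ~ sqrt(2π / (n · φ''(0))) · e^(−n φ(0)) = sqrt(2π / (14n)) = sqrt(π/(7n)).
The 18 · x^4 term contributes only at subleading order (an O(1/n) relative correction).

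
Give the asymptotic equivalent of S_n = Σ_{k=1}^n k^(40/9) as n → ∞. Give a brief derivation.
S_n ~ (9/49) · n^(49/9)

Integral comparison: Σ_{k=1}^n k^(40/9) = ∫_0^n x^(40/9) dx + O(n^(40/9)). The integral is n^(1 + 40/9) / (1 + 40/9) = n^((40+9)/9) / ((40+9)/9) = (9/49) · n^(49/9).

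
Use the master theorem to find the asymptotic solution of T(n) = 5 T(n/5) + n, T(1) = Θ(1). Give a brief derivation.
T(n) = Θ(n log n)

log_5 5 = 1, and f(n) = n = Θ(n^(log_5 5)). This is Case 2 of the master theorem: T(n) = Θ(f(n) · log n) = Θ(n log n).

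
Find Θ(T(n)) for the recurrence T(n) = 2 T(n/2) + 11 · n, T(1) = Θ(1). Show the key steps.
T(n) = Θ(n log n)

log_2 2 = 1, and f(n) = 11 · n = Θ(n^(log_2 2)). This is Case 2 of the master theorem: T(n) = Θ(f(n) · log n) = Θ(n log n).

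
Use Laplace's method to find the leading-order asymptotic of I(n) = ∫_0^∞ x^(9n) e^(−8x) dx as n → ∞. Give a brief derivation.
I(n) ~ (sqrt(2π·9n) / 8) · (9n/(8e))^(9n)

Write the integrand as exp(9n ln x − 8x) and set f(x) = 9n ln x − 8x. Then f'(x) = 9n/x − 8 = 0 at x* = 9n/8, and f''(x*) = −9n/x*^2 = −8^2/(9n). Laplace's method (interior maximum) gives
  I(n) ~ e^(f(x*)) · sqrt(2π / |f''(x*)|)
        = exp(9n ln(9n/8) − 9n) · sqrt(2π · 9n / 8^2)
        = (9n/8)^(9n) e^(−9n) · sqrt(2π·9n) / 8
        = (sqrt(2π·9n) / 8) · (9n/(8e))^(9n).
This matches Γ(9n+1)/8^(9n+1) with Stirling applied to Γ.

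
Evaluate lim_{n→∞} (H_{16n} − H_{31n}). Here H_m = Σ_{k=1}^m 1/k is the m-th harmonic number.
lim = ln(16/31)

Euler-Maclaurin gives H_m = ln m + γ + 1/(2m) + O(1/m^2). The γ and O(1/m) terms cancel in the difference:
  H_{16n} − H_{31n} = ln(16n) − ln(31n) + O(1/n) = ln(16/31) + O(1/n).
Hence the limit is ln(16/31).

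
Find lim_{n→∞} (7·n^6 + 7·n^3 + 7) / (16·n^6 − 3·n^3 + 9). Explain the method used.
lim = 7/16

For large n the leading n^6 terms dominate both numerator and denominator. Dividing top and bottom by n^6, every other term tends to 0, leaving 7/16.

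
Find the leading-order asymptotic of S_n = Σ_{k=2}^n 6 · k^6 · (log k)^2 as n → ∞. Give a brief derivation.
S_n ~ 6 · n^7 · (log n)^2 / 7

By integral comparison, S_n = ∫_1^n 6 · x^6 · (log x)^2 dx + O(n^6 · (log n)^2). For the integral, the leading term of ∫_1^n x^6 (log x)^2 dx is n^7/7 · (log n)^2 (by repeated integration by parts; each step lowers the log-exponent and produces a relatively O(1/log n) correction). Hence S_n ~ 6 · n^7 · (log n)^2 / 7.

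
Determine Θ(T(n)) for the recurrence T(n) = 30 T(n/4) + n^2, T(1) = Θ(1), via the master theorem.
T(n) = Θ(n^(log_4 30))

Master theorem: compare f(n) = n^2 to n^(log_4 30) where log_4 30 ≈ 2.453. Since 2 < log_4 30, we have f(n) = O(n^(log_4 30 − ε)) for some ε > 0 — Case 1. Hence T(n) = Θ(n^(log_4 30)).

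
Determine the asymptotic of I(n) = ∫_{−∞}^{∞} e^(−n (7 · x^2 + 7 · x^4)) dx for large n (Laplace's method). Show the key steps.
I(n) ~ sqrt(π/(7n))

φ(x) = 7 · x^2 + 7 · x^4 has its unique global minimum at x* = 0 (since φ'(x) = 14x + 28x^3 = 0 only at x = 0 for real x with both coefficients positive, and φ → ∞ as |x| → ∞). At x* = 0, φ(0) = 0 and φ''(0) = 14. Laplace's method then gives
  I(n) ~ sqrt(2π / (n · φ''(0))) · e^(−n φ(0)) = sqrt(2π / (14n)) = sqrt(π/(7n)).
The 7 · x^4 term contributes only at subleading order (an O(1/n) relative correction).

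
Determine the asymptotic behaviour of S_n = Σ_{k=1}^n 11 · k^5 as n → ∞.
S_n ~ 11 · n^6 / 6

By integral comparison (Euler-Maclaurin), Σ_{k=1}^n 11 · k^5 = 11 · ∫_0^n x^5 dx + O(n^5) = 11 · n^6/6 + O(n^5). (Equivalently, Faulhaber's formula gives the same leading term.)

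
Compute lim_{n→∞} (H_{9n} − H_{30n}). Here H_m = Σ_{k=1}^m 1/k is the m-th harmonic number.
lim = ln(9/30) = ln(3/10)

Euler-Maclaurin gives H_m = ln m + γ + 1/(2m) + O(1/m^2). The γ and O(1/m) terms cancel in the difference:
  H_{9n} − H_{30n} = ln(9n) − ln(30n) + O(1/n) = ln(9/30) + O(1/n).
Hence the limit is ln(9/30) = ln(3/10).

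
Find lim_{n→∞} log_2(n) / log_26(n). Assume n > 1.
lim = ln(26) / ln(2) = log_2(26)

Change of base: log_2(n) = ln n / ln 2 and log_26(n) = ln n / ln 26. The ratio is (ln n / ln 2) · (ln 26 / ln n) = ln 26 / ln 2, a constant independent of n. So the limit is ln 26 / ln 2 = log_2(26).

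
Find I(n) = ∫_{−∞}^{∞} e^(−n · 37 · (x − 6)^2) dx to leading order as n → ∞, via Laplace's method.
I(n) = sqrt(π/(37n))

Here φ(x) = 37 · (x − 6)^2 has its unique minimum at x* = 6 with φ(x*) = 0 and φ''(x*) = 74. Laplace's method gives
  I(n) ~ e^(−n φ(x*)) · sqrt(2π / (n · φ''(x*))) = sqrt(2π / (74n)) = sqrt(π/(37n)).
This is exact: substituting u = (x − 6)·sqrt(37n) gives I(n) = (1/sqrt(37n)) ∫_{−∞}^{∞} e^(−u^2) du = sqrt(π/(37n)).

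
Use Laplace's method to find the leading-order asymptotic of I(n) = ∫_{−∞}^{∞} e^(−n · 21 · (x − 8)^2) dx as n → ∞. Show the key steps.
I(n) = sqrt(π/(21n))

Here φ(x) = 21 · (x − 8)^2 has its unique minimum at x* = 8 with φ(x*) = 0 and φ''(x*) = 42. Laplace's method gives
  I(n) ~ e^(−n φ(x*)) · sqrt(2π / (n · φ''(x*))) = sqrt(2π / (42n)) = sqrt(π/(21n)).
This is exact: substituting u = (x − 8)·sqrt(21n) gives I(n) = (1/sqrt(21n)) ∫_{−∞}^{∞} e^(−u^2) du = sqrt(π/(21n)).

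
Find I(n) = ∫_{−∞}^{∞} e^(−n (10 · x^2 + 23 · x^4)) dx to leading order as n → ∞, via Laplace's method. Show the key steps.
I(n) ~ sqrt(π/(10n))

φ(x) = 10 · x^2 + 23 · x^4 has its unique global minimum at x* = 0 (since φ'(x) = 20x + 92x^3 = 0 only at x = 0 for real x with both coefficients positive, and φ → ∞ as |x| → ∞). At x* = 0, φ(0) = 0 and φ''(0) = 20. Laplace's method then gives
  I(n) ~ sqrt(2π / (n · φ''(0))) · e^(−n φ(0)) = sqrt(2π / (20n)) = sqrt(π/(10n)).
The 23 · x^4 term contributes only at subleading order (an O(1/n) relative correction).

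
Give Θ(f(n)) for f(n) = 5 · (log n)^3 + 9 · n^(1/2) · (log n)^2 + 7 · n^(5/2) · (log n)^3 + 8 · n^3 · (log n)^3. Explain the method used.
f(n) ∈ Θ(n^3 · (log n)^3)

Compare the terms by growth order. For large n, n^a · (log n)^b dominates n^a' · (log n)^b' iff a > a', or (a = a' and b > b'). Ranking the 4 terms shows the dominant one is 8 · n^3 · (log n)^3. Hence f(n) ∈ Θ(n^3 · (log n)^3).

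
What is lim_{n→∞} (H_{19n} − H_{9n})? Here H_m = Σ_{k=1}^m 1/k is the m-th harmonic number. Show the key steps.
lim = ln(19/9)

Euler-Maclaurin gives H_m = ln m + γ + 1/(2m) + O(1/m^2). The γ and O(1/m) terms cancel in the difference:
  H_{19n} − H_{9n} = ln(19n) − ln(9n) + O(1/n) = ln(19/9) + O(1/n).
Hence the limit is ln(19/9).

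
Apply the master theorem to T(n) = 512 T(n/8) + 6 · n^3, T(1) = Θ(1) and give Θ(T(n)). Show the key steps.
T(n) = Θ(n^3 log n)

log_8 512 = 3, and f(n) = 6 · n^3 = Θ(n^(log_8 512)). This is Case 2 of the master theorem: T(n) = Θ(f(n) · log n) = Θ(n^3 log n).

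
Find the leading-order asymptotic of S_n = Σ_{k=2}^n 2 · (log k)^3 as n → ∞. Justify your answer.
S_n ~ 2 · n · (log n)^3

By integral comparison, S_n = ∫_1^n 2 · (log x)^3 dx + O((log n)^3). For the integral, the leading term of ∫_1^n (log x)^3 dx is n · (log n)^3 (by repeated integration by parts; each step lowers the log-exponent and produces a relatively O(1/log n) correction). Hence S_n ~ 2 · n · (log n)^3.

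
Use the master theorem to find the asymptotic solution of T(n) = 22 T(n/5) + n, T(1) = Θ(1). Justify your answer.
T(n) = Θ(n^(log_5 22))

Master theorem: compare f(n) = n to n^(log_5 22) where log_5 22 ≈ 1.921. Since 1 < log_5 22, we have f(n) = O(n^(log_5 22 − ε)) for some ε > 0 — Case 1. Hence T(n) = Θ(n^(log_5 22)).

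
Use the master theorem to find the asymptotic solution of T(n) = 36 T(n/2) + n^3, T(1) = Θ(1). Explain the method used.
T(n) = Θ(n^(log_2 36))

Master theorem: compare f(n) = n^3 to n^(log_2 36) where log_2 36 ≈ 5.170. Since 3 < log_2 36, we have f(n) = O(n^(log_2 36 − ε)) for some ε > 0 — Case 1. Hence T(n) = Θ(n^(log_2 36)).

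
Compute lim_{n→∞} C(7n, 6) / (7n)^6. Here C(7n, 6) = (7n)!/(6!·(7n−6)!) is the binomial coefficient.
lim = 1/6! = 1/720

With N = 7n → ∞: C(N, 6) / N^6 = [N(N−1)…(N−5)] / (6! · N^6) = (1/6!) · 1 · (1 − 1/(7n)) · … · (1 − 5/(7n)). Each factor → 1 as N → ∞, so the limit is 1/6! = 1/720.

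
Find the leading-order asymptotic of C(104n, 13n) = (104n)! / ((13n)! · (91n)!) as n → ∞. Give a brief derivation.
C(104n, 13n) ~ (16777216/823543)^(13n) · sqrt(4/(7π·13n))

Write N = 13n. Apply Stirling to each factorial:
  (8N)! ~ sqrt(2π·8N) · (8N/e)^(8N),
  N! ~ sqrt(2π N) · (N/e)^N,
  (7N)! ~ sqrt(2π·7N) · (7N/e)^(7N).
The exponential factors combine to (8N)^(8N) / (N^N · (7N)^(7N)) = 8^(8N)/7^(7N) = (8^8/7^7)^N = (16777216/823543)^N.
The square-root prefactors combine to sqrt(2π·8N) / (sqrt(2π N)·sqrt(2π·7N)) = sqrt(8 / (2π·7·N)) = sqrt(4/(7π·13n)).
Substituting N = 13n: C(104n, 13n) ~ (16777216/823543)^(13n) · sqrt(4/(7π·13n)).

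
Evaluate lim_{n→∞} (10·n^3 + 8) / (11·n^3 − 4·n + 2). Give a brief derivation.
lim = 10/11

For large n the leading n^3 terms dominate both numerator and denominator. Dividing top and bottom by n^3, every other term tends to 0, leaving 10/11.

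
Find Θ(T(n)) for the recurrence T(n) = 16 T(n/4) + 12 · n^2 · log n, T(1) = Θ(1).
T(n) = Θ(n^2 · (log n)^2)

Here log_4 16 = 2 and f(n) = 12 · n^2 · log n = Θ(n^(log_4 16) · (log n)^1). This is the extended Case 2 of the master theorem (f matches the critical exponent up to log factors), giving T(n) = Θ(n^(log_4 16) · (log n)^(1+1)) = Θ(n^2 · (log n)^2).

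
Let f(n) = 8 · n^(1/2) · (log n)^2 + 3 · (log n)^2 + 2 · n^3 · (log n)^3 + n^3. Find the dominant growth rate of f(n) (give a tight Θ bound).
f(n) ∈ Θ(n^3 · (log n)^3)

Compare the terms by growth order. For large n, n^a · (log n)^b dominates n^a' · (log n)^b' iff a > a', or (a = a' and b > b'). Ranking the 4 terms shows the dominant one is 2 · n^3 · (log n)^3. Hence f(n) ∈ Θ(n^3 · (log n)^3).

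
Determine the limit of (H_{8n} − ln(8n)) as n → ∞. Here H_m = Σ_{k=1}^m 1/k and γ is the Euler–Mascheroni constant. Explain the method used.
lim = γ

By Euler-Maclaurin, H_m = ln m + γ + O(1/m). So
  H_{8n} − ln(8n) = ln(8n) + γ − ln(8n) + O(1/n)
                       = ln(8/8) + γ + O(1/n).
Hence the limit is γ (since ln 1 = 0).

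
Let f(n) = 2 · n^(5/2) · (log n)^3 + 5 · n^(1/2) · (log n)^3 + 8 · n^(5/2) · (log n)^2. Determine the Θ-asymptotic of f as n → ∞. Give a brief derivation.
f(n) ∈ Θ(n^(5/2) · (log n)^3)

Compare the terms by growth order. For large n, n^a · (log n)^b dominates n^a' · (log n)^b' iff a > a', or (a = a' and b > b'). Ranking the 3 terms shows the dominant one is 2 · n^(5/2) · (log n)^3. Hence f(n) ∈ Θ(n^(5/2) · (log n)^3).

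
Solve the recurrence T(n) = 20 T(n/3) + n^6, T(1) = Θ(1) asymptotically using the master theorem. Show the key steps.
T(n) = Θ(n^6)

log_3 20 ≈ 2.727. f(n) = n^6 dominates n^(log_3 20) since 6 > 2.727, and the regularity condition a·f(n/b) = 20·(n/3)^6 = (20/729)·n^6 ≤ c·f(n) holds with c = 20/729 ≈ 0.0274 < 1. So this is Case 3: T(n) = Θ(f(n)) = Θ(n^6).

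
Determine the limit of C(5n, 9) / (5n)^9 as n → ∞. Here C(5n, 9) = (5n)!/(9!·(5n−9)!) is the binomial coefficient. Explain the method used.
lim = 1/9! = 1/362880

With N = 5n → ∞: C(N, 9) / N^9 = [N(N−1)…(N−8)] / (9! · N^9) = (1/9!) · 1 · (1 − 1/(5n)) · … · (1 − 8/(5n)). Each factor → 1 as N → ∞, so the limit is 1/9! = 1/362880.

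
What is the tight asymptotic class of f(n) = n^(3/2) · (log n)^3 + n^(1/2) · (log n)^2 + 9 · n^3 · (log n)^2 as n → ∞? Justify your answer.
f(n) ∈ Θ(n^3 · (log n)^2)

Compare the terms by growth order. For large n, n^a · (log n)^b dominates n^a' · (log n)^b' iff a > a', or (a = a' and b > b'). Ranking the 3 terms shows the dominant one is 9 · n^3 · (log n)^2. Hence f(n) ∈ Θ(n^3 · (log n)^2).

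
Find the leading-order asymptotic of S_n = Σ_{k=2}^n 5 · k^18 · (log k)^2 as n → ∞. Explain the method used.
S_n ~ 5 · n^19 · (log n)^2 / 19

By integral comparison, S_n = ∫_1^n 5 · x^18 · (log x)^2 dx + O(n^18 · (log n)^2). For the integral, the leading term of ∫_1^n x^18 (log x)^2 dx is n^19/19 · (log n)^2 (by repeated integration by parts; each step lowers the log-exponent and produces a relatively O(1/log n) correction). Hence S_n ~ 5 · n^19 · (log n)^2 / 19.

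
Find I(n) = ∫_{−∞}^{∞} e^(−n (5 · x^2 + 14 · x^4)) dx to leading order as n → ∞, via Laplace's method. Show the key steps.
I(n) ~ sqrt(π/(5n))

φ(x) = 5 · x^2 + 14 · x^4 has its unique global minimum at x* = 0 (since φ'(x) = 10x + 56x^3 = 0 only at x = 0 for real x with both coefficients positive, and φ → ∞ as |x| → ∞). At x* = 0, φ(0) = 0 and φ''(0) = 10. Laplace's method then gives
  I(n) ~ sqrt(2π / (n · φ''(0))) · e^(−n φ(0)) = sqrt(2π / (10n)) = sqrt(π/(5n)).
The 14 · x^4 term contributes only at subleading order (an O(1/n) relative correction).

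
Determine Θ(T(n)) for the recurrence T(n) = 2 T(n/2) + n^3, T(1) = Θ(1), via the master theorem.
T(n) = Θ(n^3)

log_2 2 ≈ 1.000. f(n) = n^3 dominates n^(log_2 2) since 3 > 1.000, and the regularity condition a·f(n/b) = 2·(n/2)^3 = (2/8)·n^3 ≤ c·f(n) holds with c = 2/8 ≈ 0.25 < 1. So this is Case 3: T(n) = Θ(f(n)) = Θ(n^3).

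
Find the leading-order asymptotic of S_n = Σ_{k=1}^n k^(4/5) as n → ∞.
S_n ~ (5/9) · n^(9/5)

Integral comparison: Σ_{k=1}^n k^(4/5) = ∫_0^n x^(4/5) dx + O(n^(4/5)). The integral is n^(1 + 4/5) / (1 + 4/5) = n^((4+5)/5) / ((4+5)/5) = (5/9) · n^(9/5).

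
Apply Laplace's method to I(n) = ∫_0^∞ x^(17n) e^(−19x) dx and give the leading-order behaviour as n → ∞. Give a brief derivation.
I(n) ~ (sqrt(2π·17n) / 19) · (17n/(19e))^(17n)

Write the integrand as exp(17n ln x − 19x) and set f(x) = 17n ln x − 19x. Then f'(x) = 17n/x − 19 = 0 at x* = 17n/19, and f''(x*) = −17n/x*^2 = −19^2/(17n). Laplace's method (interior maximum) gives
  I(n) ~ e^(f(x*)) · sqrt(2π / |f''(x*)|)
        = exp(17n ln(17n/19) − 17n) · sqrt(2π · 17n / 19^2)
        = (17n/19)^(17n) e^(−17n) · sqrt(2π·17n) / 19
        = (sqrt(2π·17n) / 19) · (17n/(19e))^(17n).
This matches Γ(17n+1)/19^(17n+1) with Stirling applied to Γ.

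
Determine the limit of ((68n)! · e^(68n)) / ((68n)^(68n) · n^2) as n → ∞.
lim = 0

Stirling: (68n)! ~ sqrt(2π·68n) · (68n/e)^(68n). Hence
  (68n)! · e^(68n) / (68n)^(68n) ~ sqrt(2π·68n).
Dividing by n^2: sqrt(2π·68n) / n^2 = sqrt(2π·68) · n^((1−4)/2), so the expression behaves like sqrt(2π·68) · n^((1−4)/2) → 0.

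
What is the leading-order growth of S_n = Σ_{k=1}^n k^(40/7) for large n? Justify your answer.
S_n ~ (7/47) · n^(47/7)

Integral comparison: Σ_{k=1}^n k^(40/7) = ∫_0^n x^(40/7) dx + O(n^(40/7)). The integral is n^(1 + 40/7) / (1 + 40/7) = n^((40+7)/7) / ((40+7)/7) = (7/47) · n^(47/7).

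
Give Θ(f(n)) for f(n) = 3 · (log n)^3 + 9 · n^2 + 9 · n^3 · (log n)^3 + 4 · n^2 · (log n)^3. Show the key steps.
f(n) ∈ Θ(n^3 · (log n)^3)

Compare the terms by growth order. For large n, n^a · (log n)^b dominates n^a' · (log n)^b' iff a > a', or (a = a' and b > b'). Ranking the 4 terms shows the dominant one is 9 · n^3 · (log n)^3. Hence f(n) ∈ Θ(n^3 · (log n)^3).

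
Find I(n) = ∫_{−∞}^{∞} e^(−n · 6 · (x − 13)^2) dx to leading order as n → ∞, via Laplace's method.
I(n) = sqrt(π/(6n))

Here φ(x) = 6 · (x − 13)^2 has its unique minimum at x* = 13 with φ(x*) = 0 and φ''(x*) = 12. Laplace's method gives
  I(n) ~ e^(−n φ(x*)) · sqrt(2π / (n · φ''(x*))) = sqrt(2π / (12n)) = sqrt(π/(6n)).
This is exact: substituting u = (x − 13)·sqrt(6n) gives I(n) = (1/sqrt(6n)) ∫_{−∞}^{∞} e^(−u^2) du = sqrt(π/(6n)).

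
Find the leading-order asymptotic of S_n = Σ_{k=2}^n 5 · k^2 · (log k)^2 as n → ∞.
S_n ~ 5 · n^3 · (log n)^2 / 3

By integral comparison, S_n = ∫_1^n 5 · x^2 · (log x)^2 dx + O(n^2 · (log n)^2). For the integral, the leading term of ∫_1^n x^2 (log x)^2 dx is n^3/3 · (log n)^2 (by repeated integration by parts; each step lowers the log-exponent and produces a relatively O(1/log n) correction). Hence S_n ~ 5 · n^3 · (log n)^2 / 3.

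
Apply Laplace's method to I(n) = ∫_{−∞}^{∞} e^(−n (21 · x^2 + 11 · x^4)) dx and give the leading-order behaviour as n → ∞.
I(n) ~ sqrt(π/(21n))

φ(x) = 21 · x^2 + 11 · x^4 has its unique global minimum at x* = 0 (since φ'(x) = 42x + 44x^3 = 0 only at x = 0 for real x with both coefficients positive, and φ → ∞ as |x| → ∞). At x* = 0, φ(0) = 0 and φ''(0) = 42. Laplace's method then gives
  I(n) ~ sqrt(2π / (n · φ''(0))) · e^(−n φ(0)) = sqrt(2π / (42n)) = sqrt(π/(21n)).
The 11 · x^4 term contributes only at subleading order (an O(1/n) relative correction).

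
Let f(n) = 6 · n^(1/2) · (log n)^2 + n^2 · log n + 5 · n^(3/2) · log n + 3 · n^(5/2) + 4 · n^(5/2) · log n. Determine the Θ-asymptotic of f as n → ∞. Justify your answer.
f(n) ∈ Θ(n^(5/2) · log n)

Compare the terms by growth order. For large n, n^a · (log n)^b dominates n^a' · (log n)^b' iff a > a', or (a = a' and b > b'). Ranking the 5 terms shows the dominant one is 4 · n^(5/2) · log n. Hence f(n) ∈ Θ(n^(5/2) · log n).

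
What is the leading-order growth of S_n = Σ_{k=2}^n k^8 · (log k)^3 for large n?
S_n ~ n^9 · (log n)^3 / 9

By integral comparison, S_n = ∫_1^n x^8 · (log x)^3 dx + O(n^8 · (log n)^3). For the integral, the leading term of ∫_1^n x^8 (log x)^3 dx is n^9/9 · (log n)^3 (by repeated integration by parts; each step lowers the log-exponent and produces a relatively O(1/log n) correction). Hence S_n ~ n^9 · (log n)^3 / 9.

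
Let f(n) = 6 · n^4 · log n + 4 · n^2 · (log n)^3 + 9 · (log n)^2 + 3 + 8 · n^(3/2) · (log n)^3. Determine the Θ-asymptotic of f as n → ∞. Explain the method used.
f(n) ∈ Θ(n^4 · log n)

Compare the terms by growth order. For large n, n^a · (log n)^b dominates n^a' · (log n)^b' iff a > a', or (a = a' and b > b'). Ranking the 5 terms shows the dominant one is 6 · n^4 · log n. Hence f(n) ∈ Θ(n^4 · log n).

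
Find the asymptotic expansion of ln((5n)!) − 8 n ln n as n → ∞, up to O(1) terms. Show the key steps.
ln((5n)!) − 8 n ln n = −3 n ln n + 5(ln 5 − 1) n + (1/2) ln(2π·5n) + O(1/n)

Stirling: ln((5n)!) = 5n ln(5n) − 5n + (1/2) ln(2π·5n) + O(1/n).
Expand 5n ln(5n) = 5n (ln n + ln 5) = 5n ln n + 5n ln 5.
Subtract 8n ln n: leading term is (5 − 8) n ln n = −3 n ln n. The next term is 5n ln 5 − 5n = 5(ln 5 − 1) n. Then the (1/2) ln(2π·5n) correction.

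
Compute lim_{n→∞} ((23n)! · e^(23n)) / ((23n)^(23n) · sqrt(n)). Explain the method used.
lim = sqrt(2π·23)

Stirling: (23n)! ~ sqrt(2π·23n) · (23n/e)^(23n). Hence
  (23n)! · e^(23n) / (23n)^(23n) ~ sqrt(2π·23n).
Dividing by sqrt(n): sqrt(2π·23n) / sqrt(n) = sqrt(2π·23) · n^((1−1)/2), so the limit is sqrt(2π·23).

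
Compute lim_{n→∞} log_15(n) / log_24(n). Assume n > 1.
lim = ln(24) / ln(15) = log_15(24)

Change of base: log_15(n) = ln n / ln 15 and log_24(n) = ln n / ln 24. The ratio is (ln n / ln 15) · (ln 24 / ln n) = ln 24 / ln 15, a constant independent of n. So the limit is ln 24 / ln 15 = log_15(24).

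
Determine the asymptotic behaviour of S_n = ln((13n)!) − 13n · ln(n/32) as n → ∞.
S_n ~ 13n · (ln 416 − 1) + O(ln n)

Stirling: ln((13n)!) = 13n ln(13n) − 13n + O(ln n).
  S_n = 13n ln(13n) − 13n − 13n ln(n/32) + O(ln n)
      = 13n ln(13n) − 13n ln n + 13n ln 32 − 13n + O(ln n)
      = 13n ln 13 + 13n ln 32 − 13n + O(ln n)
      = 13n (ln 416 − 1) + O(ln n).
Numerically ln(416) − 1 ≈ 5.0307.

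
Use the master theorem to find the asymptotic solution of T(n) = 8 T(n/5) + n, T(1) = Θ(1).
T(n) = Θ(n^(log_5 8))

Master theorem: compare f(n) = n to n^(log_5 8) where log_5 8 ≈ 1.292. Since 1 < log_5 8, we have f(n) = O(n^(log_5 8 − ε)) for some ε > 0 — Case 1. Hence T(n) = Θ(n^(log_5 8)).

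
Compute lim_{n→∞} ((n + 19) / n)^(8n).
lim = e^152

Rewrite as (1 + 19/n)^(8n). By the standard limit (1 + x/n)^n → e^x, we have (1 + 19/n)^n → e^19, and raising to the 8th power gives e^152.
More precisely, ln[(1 + 19/n)^(8n)] = 8n · ln(1 + 19/n) = 8n · (19/n + O(1/n^2)) = 152 + O(1/n) → 152.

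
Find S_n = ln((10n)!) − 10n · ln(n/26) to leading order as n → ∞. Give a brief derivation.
S_n ~ 10n · (ln 260 − 1) + O(ln n)

Stirling: ln((10n)!) = 10n ln(10n) − 10n + O(ln n).
  S_n = 10n ln(10n) − 10n − 10n ln(n/26) + O(ln n)
      = 10n ln(10n) − 10n ln n + 10n ln 26 − 10n + O(ln n)
      = 10n ln 10 + 10n ln 26 − 10n + O(ln n)
      = 10n (ln 260 − 1) + O(ln n).
Numerically ln(260) − 1 ≈ 4.5607.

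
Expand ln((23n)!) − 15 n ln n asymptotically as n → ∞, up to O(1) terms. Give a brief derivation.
ln((23n)!) − 15 n ln n = 8 n ln n + 23(ln 23 − 1) n + (1/2) ln(2π·23n) + O(1/n)

Stirling: ln((23n)!) = 23n ln(23n) − 23n + (1/2) ln(2π·23n) + O(1/n).
Expand 23n ln(23n) = 23n (ln n + ln 23) = 23n ln n + 23n ln 23.
Subtract 15n ln n: leading term is (23 − 15) n ln n = 8 n ln n. The next term is 23n ln 23 − 23n = 23(ln 23 − 1) n. Then the (1/2) ln(2π·23n) correction.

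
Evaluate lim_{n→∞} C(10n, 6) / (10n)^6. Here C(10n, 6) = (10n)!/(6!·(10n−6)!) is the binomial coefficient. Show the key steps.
lim = 1/6! = 1/720

With N = 10n → ∞: C(N, 6) / N^6 = [N(N−1)…(N−5)] / (6! · N^6) = (1/6!) · 1 · (1 − 1/(10n)) · … · (1 − 5/(10n)). Each factor → 1 as N → ∞, so the limit is 1/6! = 1/720.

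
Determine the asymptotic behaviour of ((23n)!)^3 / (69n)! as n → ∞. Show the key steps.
((23n)!)^3/(69n)! ~ ((2π·23n)^(2/2) / sqrt(3)) · 3^(−3·23n)  →  0

Write N = 23n. Stirling: N! ~ sqrt(2π N)(N/e)^N and (3N)! ~ sqrt(2π·3N)·(3N/e)^(3N).
  (N!)^3/(3N)! ~ (2π N)^(3/2) (N/e)^(3N) / [sqrt(2π·3N) (3N/e)^(3N)]
     = (2π N)^(3/2) / sqrt(2π·3N) · (N/(3N))^(3N)
     = (2π N)^((3−1)/2) / sqrt(3) · 3^(−3N).
Since 3^3 > 1, the factor 3^(−3N) decays exponentially, so the ratio → 0. Substituting N = 23n gives the stated form.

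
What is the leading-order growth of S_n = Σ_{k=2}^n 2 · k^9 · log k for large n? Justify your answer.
S_n ~ n^10 log n / 5 − n^10 / 50

By integral comparison, S_n = ∫_1^n 2 · x^9 · log x dx + O(n^9 · log n). For the integral, ∫ x^9 log x dx = n^10 log n / 10 − n^10/100 (integration by parts). Hence S_n ~ n^10 log n / 5 − n^10 / 50.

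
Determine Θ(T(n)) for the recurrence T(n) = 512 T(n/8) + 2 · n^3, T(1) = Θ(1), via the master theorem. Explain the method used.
T(n) = Θ(n^3 log n)

log_8 512 = 3, and f(n) = 2 · n^3 = Θ(n^(log_8 512)). This is Case 2 of the master theorem: T(n) = Θ(f(n) · log n) = Θ(n^3 log n).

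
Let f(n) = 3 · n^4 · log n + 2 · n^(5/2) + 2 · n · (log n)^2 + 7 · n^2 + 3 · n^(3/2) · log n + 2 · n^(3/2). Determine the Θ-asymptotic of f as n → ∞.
f(n) ∈ Θ(n^4 · log n)

Compare the terms by growth order. For large n, n^a · (log n)^b dominates n^a' · (log n)^b' iff a > a', or (a = a' and b > b'). Ranking the 6 terms shows the dominant one is 3 · n^4 · log n. Hence f(n) ∈ Θ(n^4 · log n).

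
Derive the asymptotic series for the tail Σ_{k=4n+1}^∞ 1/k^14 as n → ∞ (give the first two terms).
Σ_{k>4n} 1/k^14 = 1/(13 · (4n)^13) − 1/(2 · (4n)^14) + O(1/(4n)^15)

Compare to the integral: ∫_{4n}^∞ x^(−14) dx = [−x^(−13)/13]_{4n}^∞ = 1/((14−1)·(4n)^13). The Euler-Maclaurin correction adds −f(4n)/2 = −1/(2·(4n)^14). Euler-Maclaurin then gives
  Σ_{k>4n} 1/k^14 = ∫_{4n}^∞ dx/x^14 − 1/(2·(4n)^14) + O(1/(4n)^15).
(Equivalently this is ζ(14) − Σ_{k≤4n} 1/k^14.)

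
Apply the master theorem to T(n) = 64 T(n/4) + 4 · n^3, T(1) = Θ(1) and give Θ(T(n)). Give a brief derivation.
T(n) = Θ(n^3 log n)

log_4 64 = 3, and f(n) = 4 · n^3 = Θ(n^(log_4 64)). This is Case 2 of the master theorem: T(n) = Θ(f(n) · log n) = Θ(n^3 log n).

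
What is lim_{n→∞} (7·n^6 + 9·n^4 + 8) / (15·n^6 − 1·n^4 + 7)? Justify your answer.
lim = 7/15

For large n the leading n^6 terms dominate both numerator and denominator. Dividing top and bottom by n^6, every other term tends to 0, leaving 7/15.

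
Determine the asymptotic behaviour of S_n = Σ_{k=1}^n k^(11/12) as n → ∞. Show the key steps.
S_n ~ (12/23) · n^(23/12)

Integral comparison: Σ_{k=1}^n k^(11/12) = ∫_0^n x^(11/12) dx + O(n^(11/12)). The integral is n^(1 + 11/12) / (1 + 11/12) = n^((11+12)/12) / ((11+12)/12) = (12/23) · n^(23/12).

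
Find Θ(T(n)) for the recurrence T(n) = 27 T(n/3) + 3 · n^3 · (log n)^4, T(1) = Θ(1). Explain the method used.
T(n) = Θ(n^3 · (log n)^5)

Here log_3 27 = 3 and f(n) = 3 · n^3 · (log n)^4 = Θ(n^(log_3 27) · (log n)^4). This is the extended Case 2 of the master theorem (f matches the critical exponent up to log factors), giving T(n) = Θ(n^(log_3 27) · (log n)^(4+1)) = Θ(n^3 · (log n)^5).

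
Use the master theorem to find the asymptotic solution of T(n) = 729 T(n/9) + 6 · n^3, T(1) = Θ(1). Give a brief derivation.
T(n) = Θ(n^3 log n)

log_9 729 = 3, and f(n) = 6 · n^3 = Θ(n^(log_9 729)). This is Case 2 of the master theorem: T(n) = Θ(f(n) · log n) = Θ(n^3 log n).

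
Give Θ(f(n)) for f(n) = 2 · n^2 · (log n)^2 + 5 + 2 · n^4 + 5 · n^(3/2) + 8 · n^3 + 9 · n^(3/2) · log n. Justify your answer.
f(n) ∈ Θ(n^4)

Compare the terms by growth order. For large n, n^a · (log n)^b dominates n^a' · (log n)^b' iff a > a', or (a = a' and b > b'). Ranking the 6 terms shows the dominant one is 2 · n^4. Hence f(n) ∈ Θ(n^4).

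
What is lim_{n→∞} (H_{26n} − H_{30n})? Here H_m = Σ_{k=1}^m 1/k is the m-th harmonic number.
lim = ln(26/30) = ln(13/15)

Euler-Maclaurin gives H_m = ln m + γ + 1/(2m) + O(1/m^2). The γ and O(1/m) terms cancel in the difference:
  H_{26n} − H_{30n} = ln(26n) − ln(30n) + O(1/n) = ln(26/30) + O(1/n).
Hence the limit is ln(26/30) = ln(13/15).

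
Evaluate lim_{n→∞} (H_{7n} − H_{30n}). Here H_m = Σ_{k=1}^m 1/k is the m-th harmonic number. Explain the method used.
lim = ln(7/30)

Euler-Maclaurin gives H_m = ln m + γ + 1/(2m) + O(1/m^2). The γ and O(1/m) terms cancel in the difference:
  H_{7n} − H_{30n} = ln(7n) − ln(30n) + O(1/n) = ln(7/30) + O(1/n).
Hence the limit is ln(7/30).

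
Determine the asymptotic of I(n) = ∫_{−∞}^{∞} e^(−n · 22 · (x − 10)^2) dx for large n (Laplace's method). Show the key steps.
I(n) = sqrt(π/(22n))

Here φ(x) = 22 · (x − 10)^2 has its unique minimum at x* = 10 with φ(x*) = 0 and φ''(x*) = 44. Laplace's method gives
  I(n) ~ e^(−n φ(x*)) · sqrt(2π / (n · φ''(x*))) = sqrt(2π / (44n)) = sqrt(π/(22n)).
This is exact: substituting u = (x − 10)·sqrt(22n) gives I(n) = (1/sqrt(22n)) ∫_{−∞}^{∞} e^(−u^2) du = sqrt(π/(22n)).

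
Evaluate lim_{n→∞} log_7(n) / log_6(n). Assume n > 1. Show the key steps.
lim = ln(6) / ln(7) = log_7(6)

Change of base: log_7(n) = ln n / ln 7 and log_6(n) = ln n / ln 6. The ratio is (ln n / ln 7) · (ln 6 / ln n) = ln 6 / ln 7, a constant independent of n. So the limit is ln 6 / ln 7 = log_7(6).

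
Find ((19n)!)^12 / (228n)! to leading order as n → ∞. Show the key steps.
((19n)!)^12/(228n)! ~ ((2π·19n)^(11/2) / sqrt(12)) · 12^(−12·19n)  →  0

Write N = 19n. Stirling: N! ~ sqrt(2π N)(N/e)^N and (12N)! ~ sqrt(2π·12N)·(12N/e)^(12N).
  (N!)^12/(12N)! ~ (2π N)^(12/2) (N/e)^(12N) / [sqrt(2π·12N) (12N/e)^(12N)]
     = (2π N)^(12/2) / sqrt(2π·12N) · (N/(12N))^(12N)
     = (2π N)^((12−1)/2) / sqrt(12) · 12^(−12N).
Since 12^12 > 1, the factor 12^(−12N) decays exponentially, so the ratio → 0. Substituting N = 19n gives the stated form.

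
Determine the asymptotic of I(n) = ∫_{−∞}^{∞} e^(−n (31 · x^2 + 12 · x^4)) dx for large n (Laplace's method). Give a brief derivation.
I(n) ~ sqrt(π/(31n))

φ(x) = 31 · x^2 + 12 · x^4 has its unique global minimum at x* = 0 (since φ'(x) = 62x + 48x^3 = 0 only at x = 0 for real x with both coefficients positive, and φ → ∞ as |x| → ∞). At x* = 0, φ(0) = 0 and φ''(0) = 62. Laplace's method then gives
  I(n) ~ sqrt(2π / (n · φ''(0))) · e^(−n φ(0)) = sqrt(2π / (62n)) = sqrt(π/(31n)).
The 12 · x^4 term contributes only at subleading order (an O(1/n) relative correction).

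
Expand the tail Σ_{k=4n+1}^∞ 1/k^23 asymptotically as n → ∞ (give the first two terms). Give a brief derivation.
Σ_{k>4n} 1/k^23 = 1/(22 · (4n)^22) − 1/(2 · (4n)^23) + O(1/(4n)^24)

Compare to the integral: ∫_{4n}^∞ x^(−23) dx = [−x^(−22)/22]_{4n}^∞ = 1/((23−1)·(4n)^22). The Euler-Maclaurin correction adds −f(4n)/2 = −1/(2·(4n)^23). Euler-Maclaurin then gives
  Σ_{k>4n} 1/k^23 = ∫_{4n}^∞ dx/x^23 − 1/(2·(4n)^23) + O(1/(4n)^24).
(Equivalently this is ζ(23) − Σ_{k≤4n} 1/k^23.)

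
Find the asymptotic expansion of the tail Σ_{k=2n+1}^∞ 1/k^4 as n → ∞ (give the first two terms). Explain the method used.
Σ_{k>2n} 1/k^4 = 1/(3 · (2n)^3) − 1/(2 · (2n)^4) + O(1/(2n)^5)

Compare to the integral: ∫_{2n}^∞ x^(−4) dx = [−x^(−3)/3]_{2n}^∞ = 1/((4−1)·(2n)^3). The Euler-Maclaurin correction adds −f(2n)/2 = −1/(2·(2n)^4). Euler-Maclaurin then gives
  Σ_{k>2n} 1/k^4 = ∫_{2n}^∞ dx/x^4 − 1/(2·(2n)^4) + O(1/(2n)^5).
(Equivalently this is ζ(4) − Σ_{k≤2n} 1/k^4.)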